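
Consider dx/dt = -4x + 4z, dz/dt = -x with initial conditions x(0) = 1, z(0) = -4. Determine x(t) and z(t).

Coefficient matrix A = [[-4, 4], [-1, 0]].
Characteristic polynomial det(A - λI) = λ^2 + 4λ + 4 = 0.
Single eigenvalue λ = -2 with algebraic multiplicity 2.
Eigenvector v = (2,1); generalized eigenvector w with (A-λI)w=v is (-3,-1).
General solution: e^(-2t)[C_1·v + C_2·(t·v + w)].
Applying x(0)=1, z(0)=-4 gives C_1=-13, C_2=-9.

x(t) = -18te^(-2t) + e^(-2t), z(t) = -9te^(-2t) - 4e^(-2t)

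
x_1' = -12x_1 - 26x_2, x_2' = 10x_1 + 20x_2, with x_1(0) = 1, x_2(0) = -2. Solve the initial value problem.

Coefficient matrix A = [[-12, -26], [10, 20]].
Characteristic polynomial det(A - λI) = λ^2 - 8λ + 20 = 0.
Eigenvalues λ = 4 ± 2i (complex conjugate pair).
For λ=4+2i: an eigenvector is (-3,2) - i(-2,1) = (-3 + 2i, 2 - i).
A real fundamental pair from Re and Im of e^((4+2i)t)v: X_1 = e^(4t)(cos(2t)·(-3,2) + sin(2t)·(-2,1)), X_2 = e^(4t)(sin(2t)·(-3,2) - cos(2t)·(-2,1)).
General solution: C_1X_1 + C_2X_2.
Applying x_1(0)=1, x_2(0)=-2 gives C_1=-3, C_2=-4.

x_1(t) = 18e^(4t)sin(2t) + e^(4t)cos(2t), x_2(t) = -11e^(4t)sin(2t) - 2e^(4t)cos(2t)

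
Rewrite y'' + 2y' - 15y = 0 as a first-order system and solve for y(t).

Let x_1 = y, x_2 = y'. Then x_1' = x_2 and x_2' = 15x_1 - 2x_2.
A = [[0,1],[15,-2]]; det(A-λI) = λ^2 + 2λ - 15.
Eigenvalues λ = 3, -5 with eigenvectors (1,3), (1,-5).

y(t) = K_1e^(3t) + K_2e^(-5t)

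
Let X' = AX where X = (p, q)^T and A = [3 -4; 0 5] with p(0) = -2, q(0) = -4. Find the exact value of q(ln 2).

-128

A = [[3,-4],[0,5]]; eigenvalues λ = 5, 3.
Eigenvectors: (2,-1) for λ=5, (1,0) for λ=3.
From the initial condition, c_1 = 4, c_2 = -10.
q(ln 2) = (4)(2^5)(-1) + (-10)(2^3)(0) = -128.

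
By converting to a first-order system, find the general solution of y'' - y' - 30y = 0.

y(t) = c_1e^(-5t) + c_2e^(6t)

Let x_1 = y, x_2 = y'. Then x_1' = x_2 and x_2' = 30x_1 + x_2.
A = [[0,1],[30,1]]; det(A-λI) = λ^2 - λ - 30.
Eigenvalues λ = -5, 6 with eigenvectors (1,-5), (1,6).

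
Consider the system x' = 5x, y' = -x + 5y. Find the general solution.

x(t) = -C_2e^(5t), y(t) = C_1e^(5t) + C_2te^(5t) - C_2e^(5t)

Coefficient matrix A = [[5, 0], [-1, 5]].
Characteristic polynomial det(A - λI) = λ^2 - 10λ + 25 = 0.
Single eigenvalue λ = 5 with algebraic multiplicity 2.
Eigenvector v = (0,1); generalized eigenvector w with (A-λI)w=v is (-1,-1).
General solution: e^(5t)[C_1·v + C_2·(t·v + w)].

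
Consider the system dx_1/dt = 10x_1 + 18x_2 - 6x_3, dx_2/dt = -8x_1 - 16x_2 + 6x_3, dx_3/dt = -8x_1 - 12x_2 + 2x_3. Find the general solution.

Coefficient matrix A = [[10, 18, -6], [-8, -16, 6], [-8, -12, 2]].
det(A - λI) = 0 gives eigenvalues λ = 2, -4, -2.
For λ=2: eigenvector (3,-2,-2).
For λ=-4: eigenvector (3,-3,-2).
For λ=-2: eigenvector (-1,1,1).
General solution: C_1e^(2t)(3,-2,-2) + C_2e^(-4t)(3,-3,-2) + C_3e^(-2t)(-1,1,1).

x_1(t) = 3C_1e^(2t) + 3C_2e^(-4t) - C_3e^(-2t), x_2(t) = -2C_1e^(2t) - 3C_2e^(-4t) + C_3e^(-2t), x_3(t) = -2C_1e^(2t) - 2C_2e^(-4t) + C_3e^(-2t)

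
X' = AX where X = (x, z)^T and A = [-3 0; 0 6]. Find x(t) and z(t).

x(t) = -c_2e^(-3t), z(t) = c_1e^(6t)

Coefficient matrix A = [[-3, 0], [0, 6]].
Characteristic polynomial det(A - λI) = λ^2 - 3λ - 18 = 0.
Eigenvalues λ = 6, -3.
For λ=6: (A-λI) row 1 is [-9, 0], so an eigenvector is (0, 1).
For λ=-3: (A-λI) row 2 is [0, 9], so an eigenvector is (-1, 0).
General solution: c_1e^(6t)(0,1) + c_2e^(-3t)(-1,0).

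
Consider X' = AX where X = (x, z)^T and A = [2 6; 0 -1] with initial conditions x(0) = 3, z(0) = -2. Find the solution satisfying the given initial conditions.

Coefficient matrix A = [[2, 6], [0, -1]].
Characteristic polynomial det(A - λI) = λ^2 - λ - 2 = 0.
Eigenvalues λ = -1, 2.
For λ=-1: (A-λI) row 1 is [3, 6], so an eigenvector is (-2, 1).
For λ=2: (A-λI) row 1 is [0, 6], so an eigenvector is (1, 0).
General solution: K_1e^(-t)(-2,1) + K_2e^(2t)(1,0).
Applying x(0)=3, z(0)=-2 gives K_1=-2, K_2=-1.

x(t) = -e^(2t) + 4e^(-t), z(t) = -2e^(-t)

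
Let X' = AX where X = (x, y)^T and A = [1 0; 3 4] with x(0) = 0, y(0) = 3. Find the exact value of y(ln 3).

243

A = [[1,0],[3,4]]; eigenvalues λ = 4, 1.
Eigenvectors: (0,1) for λ=4, (1,-1) for λ=1.
From the initial condition, c_1 = 3, c_2 = 0.
y(ln 3) = (3)(3^4)(1) + (0)(3^1)(-1) = 243.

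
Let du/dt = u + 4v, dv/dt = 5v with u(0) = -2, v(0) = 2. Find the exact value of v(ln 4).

A = [[1,4],[0,5]]; eigenvalues λ = 5, 1.
Eigenvectors: (1,1) for λ=5, (-1,0) for λ=1.
From the initial condition, c_1 = 2, c_2 = 4.
v(ln 4) = (2)(4^5)(1) + (4)(4^1)(0) = 2048.

2048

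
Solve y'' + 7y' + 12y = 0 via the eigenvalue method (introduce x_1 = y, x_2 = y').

y(t) = c_1e^(-3t) + c_2e^(-4t)

Let x_1 = y, x_2 = y'. Then x_1' = x_2 and x_2' = -12x_1 - 7x_2.
A = [[0,1],[-12,-7]]; det(A-λI) = λ^2 + 7λ + 12.
Eigenvalues λ = -3, -4 with eigenvectors (1,-3), (1,-4).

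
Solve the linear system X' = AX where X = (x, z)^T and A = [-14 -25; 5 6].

Coefficient matrix A = [[-14, -25], [5, 6]].
Characteristic polynomial det(A - λI) = λ^2 + 8λ + 41 = 0.
Eigenvalues λ = -4 ± 5i (complex conjugate pair).
For λ=-4+5i: an eigenvector is (1,0) - i(-2,1) = (1 + 2i, 0 - i).
A real fundamental pair from Re and Im of e^((-4+5i)t)v: X_1 = e^(-4t)(cos(5t)·(1,0) + sin(5t)·(-2,1)), X_2 = e^(-4t)(sin(5t)·(1,0) - cos(5t)·(-2,1)).
General solution: C_1X_1 + C_2X_2.

x(t) = -2C_1e^(-4t)sin(5t) + C_1e^(-4t)cos(5t) + C_2e^(-4t)sin(5t) + 2C_2e^(-4t)cos(5t), z(t) = C_1e^(-4t)sin(5t) - C_2e^(-4t)cos(5t)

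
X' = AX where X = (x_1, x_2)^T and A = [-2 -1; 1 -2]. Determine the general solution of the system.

Coefficient matrix A = [[-2, -1], [1, -2]].
Characteristic polynomial det(A - λI) = λ^2 + 4λ + 5 = 0.
Eigenvalues λ = -2 ± i (complex conjugate pair).
For λ=-2+i: an eigenvector is (0,1) - i(-1,0) = (0 + i, 1).
A real fundamental pair from Re and Im of e^((-2+i)t)v: X_1 = e^(-2t)(cos(t)·(0,1) + sin(t)·(-1,0)), X_2 = e^(-2t)(sin(t)·(0,1) - cos(t)·(-1,0)).
General solution: c_1X_1 + c_2X_2.

x_1(t) = -c_1e^(-2t)sin(t) + c_2e^(-2t)cos(t), x_2(t) = c_1e^(-2t)cos(t) + c_2e^(-2t)sin(t)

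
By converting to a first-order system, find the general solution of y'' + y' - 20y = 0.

Let x_1 = y, x_2 = y'. Then x_1' = x_2 and x_2' = 20x_1 - x_2.
A = [[0,1],[20,-1]]; det(A-λI) = λ^2 + λ - 20.
Eigenvalues λ = 4, -5 with eigenvectors (1,4), (1,-5).

y(t) = C_1e^(4t) + C_2e^(-5t)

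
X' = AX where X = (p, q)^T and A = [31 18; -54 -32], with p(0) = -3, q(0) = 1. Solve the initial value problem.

Coefficient matrix A = [[31, 18], [-54, -32]].
Characteristic polynomial det(A - λI) = λ^2 + λ - 20 = 0.
Eigenvalues λ = 4, -5.
For λ=4: (A-λI) row 1 is [27, 18], so an eigenvector is (-2, 3).
For λ=-5: (A-λI) row 1 is [36, 18], so an eigenvector is (-1, 2).
General solution: K_1e^(4t)(-2,3) + K_2e^(-5t)(-1,2).
Applying p(0)=-3, q(0)=1 gives K_1=5, K_2=-7.

p(t) = -10e^(4t) + 7e^(-5t), q(t) = 15e^(4t) - 14e^(-5t)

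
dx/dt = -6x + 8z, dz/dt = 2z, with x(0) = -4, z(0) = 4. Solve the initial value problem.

Coefficient matrix A = [[-6, 8], [0, 2]].
Characteristic polynomial det(A - λI) = λ^2 + 4λ - 12 = 0.
Eigenvalues λ = 2, -6.
For λ=2: (A-λI) row 1 is [-8, 8], so an eigenvector is (-1, -1).
For λ=-6: (A-λI) row 1 is [0, 8], so an eigenvector is (1, 0).
General solution: K_1e^(2t)(-1,-1) + K_2e^(-6t)(1,0).
Applying x(0)=-4, z(0)=4 gives K_1=-4, K_2=-8.

x(t) = 4e^(2t) - 8e^(-6t), z(t) = 4e^(2t)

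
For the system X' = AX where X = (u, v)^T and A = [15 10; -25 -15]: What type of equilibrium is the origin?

center

A = [[15,10],[-25,-15]]; det(A-λI) = λ^2 + 25.
λ = 0 ± 5i: zero real part.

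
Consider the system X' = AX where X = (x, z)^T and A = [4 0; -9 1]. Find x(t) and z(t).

x(t) = C_1e^(4t), z(t) = -3C_1e^(4t) + C_2e^(t)

Coefficient matrix A = [[4, 0], [-9, 1]].
Characteristic polynomial det(A - λI) = λ^2 - 5λ + 4 = 0.
Eigenvalues λ = 4, 1.
For λ=4: (A-λI) row 2 is [-9, -3], so an eigenvector is (1, -3).
For λ=1: (A-λI) row 1 is [3, 0], so an eigenvector is (0, 1).
General solution: C_1e^(4t)(1,-3) + C_2e^(t)(0,1).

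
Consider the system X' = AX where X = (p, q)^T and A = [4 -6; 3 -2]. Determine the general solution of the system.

p(t) = K_1e^(t)sin(3t) - K_1e^(t)cos(3t) - K_2e^(t)sin(3t) - K_2e^(t)cos(3t), q(t) = -K_1e^(t)cos(3t) - K_2e^(t)sin(3t)

Coefficient matrix A = [[4, -6], [3, -2]].
Characteristic polynomial det(A - λI) = λ^2 - 2λ + 10 = 0.
Eigenvalues λ = 1 ± 3i (complex conjugate pair).
For λ=1+3i: an eigenvector is (-1,-1) - i(1,0) = (-1 - i, -1).
A real fundamental pair from Re and Im of e^((1+3i)t)v: X_1 = e^(t)(cos(3t)·(-1,-1) + sin(3t)·(1,0)), X_2 = e^(t)(sin(3t)·(-1,-1) - cos(3t)·(1,0)).
General solution: K_1X_1 + K_2X_2.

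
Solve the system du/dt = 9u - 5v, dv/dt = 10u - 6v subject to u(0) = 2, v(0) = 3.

Coefficient matrix A = [[9, -5], [10, -6]].
Characteristic polynomial det(A - λI) = λ^2 - 3λ - 4 = 0.
Eigenvalues λ = 4, -1.
For λ=4: (A-λI) row 1 is [5, -5], so an eigenvector is (-1, -1).
For λ=-1: (A-λI) row 1 is [10, -5], so an eigenvector is (1, 2).
General solution: C_1e^(4t)(-1,-1) + C_2e^(-t)(1,2).
Applying u(0)=2, v(0)=3 gives C_1=-1, C_2=1.

u(t) = e^(4t) + e^(-t), v(t) = e^(4t) + 2e^(-t)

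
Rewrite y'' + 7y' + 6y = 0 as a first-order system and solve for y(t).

y(t) = K_1e^(-6t) + K_2e^(-t)

Let x_1 = y, x_2 = y'. Then x_1' = x_2 and x_2' = -6x_1 - 7x_2.
A = [[0,1],[-6,-7]]; det(A-λI) = λ^2 + 7λ + 6.
Eigenvalues λ = -6, -1 with eigenvectors (1,-6), (1,-1).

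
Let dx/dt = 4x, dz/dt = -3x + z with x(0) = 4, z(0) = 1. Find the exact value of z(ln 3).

A = [[4,0],[-3,1]]; eigenvalues λ = 1, 4.
Eigenvectors: (0,-1) for λ=1, (1,-1) for λ=4.
From the initial condition, c_1 = -5, c_2 = 4.
z(ln 3) = (-5)(3^1)(-1) + (4)(3^4)(-1) = -309.

-309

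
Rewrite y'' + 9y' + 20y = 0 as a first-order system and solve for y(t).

y(t) = K_1e^(-5t) + K_2e^(-4t)

Let x_1 = y, x_2 = y'. Then x_1' = x_2 and x_2' = -20x_1 - 9x_2.
A = [[0,1],[-20,-9]]; det(A-λI) = λ^2 + 9λ + 20.
Eigenvalues λ = -5, -4 with eigenvectors (1,-5), (1,-4).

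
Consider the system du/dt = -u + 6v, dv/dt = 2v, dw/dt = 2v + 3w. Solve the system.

u(t) = K_1e^(-t) + 2K_3e^(2t), v(t) = K_3e^(2t), w(t) = K_2e^(3t) - 2K_3e^(2t)

Coefficient matrix A = [[-1, 6, 0], [0, 2, 0], [0, 2, 3]].
det(A - λI) = 0 gives eigenvalues λ = -1, 3, 2.
For λ=-1: eigenvector (1,0,0).
For λ=3: eigenvector (0,0,1).
For λ=2: eigenvector (2,1,-2).
General solution: K_1e^(-t)(1,0,0) + K_2e^(3t)(0,0,1) + K_3e^(2t)(2,1,-2).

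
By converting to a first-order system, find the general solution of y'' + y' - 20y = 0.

y(t) = C_1e^(-5t) + C_2e^(4t)

Let x_1 = y, x_2 = y'. Then x_1' = x_2 and x_2' = 20x_1 - x_2.
A = [[0,1],[20,-1]]; det(A-λI) = λ^2 + λ - 20.
Eigenvalues λ = -5, 4 with eigenvectors (1,-5), (1,4).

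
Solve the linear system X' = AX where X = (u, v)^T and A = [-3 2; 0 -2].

u(t) = c_1e^(-3t) + 2c_2e^(-2t), v(t) = c_2e^(-2t)

Coefficient matrix A = [[-3, 2], [0, -2]].
Characteristic polynomial det(A - λI) = λ^2 + 5λ + 6 = 0.
Eigenvalues λ = -3, -2.
For λ=-3: (A-λI) row 1 is [0, 2], so an eigenvector is (1, 0).
For λ=-2: (A-λI) row 1 is [-1, 2], so an eigenvector is (2, 1).
General solution: c_1e^(-3t)(1,0) + c_2e^(-2t)(2,1).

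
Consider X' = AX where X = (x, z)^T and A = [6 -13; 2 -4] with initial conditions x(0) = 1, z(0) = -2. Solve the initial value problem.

Coefficient matrix A = [[6, -13], [2, -4]].
Characteristic polynomial det(A - λI) = λ^2 - 2λ + 2 = 0.
Eigenvalues λ = 1 ± i (complex conjugate pair).
For λ=1+i: an eigenvector is (3,1) - i(2,1) = (3 - 2i, 1 - i).
A real fundamental pair from Re and Im of e^((1+i)t)v: X_1 = e^(t)(cos(t)·(3,1) + sin(t)·(2,1)), X_2 = e^(t)(sin(t)·(3,1) - cos(t)·(2,1)).
General solution: c_1X_1 + c_2X_2.
Applying x(0)=1, z(0)=-2 gives c_1=5, c_2=7.

x(t) = 31e^(t)sin(t) + e^(t)cos(t), z(t) = 12e^(t)sin(t) - 2e^(t)cos(t)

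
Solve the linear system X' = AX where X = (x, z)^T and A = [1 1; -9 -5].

Coefficient matrix A = [[1, 1], [-9, -5]].
Characteristic polynomial det(A - λI) = λ^2 + 4λ + 4 = 0.
Single eigenvalue λ = -2 with algebraic multiplicity 2.
Eigenvector v = (1,-3); generalized eigenvector w with (A-λI)w=v is (0,1).
General solution: e^(-2t)[K_1·v + K_2·(t·v + w)].

x(t) = K_1e^(-2t) + K_2te^(-2t), z(t) = -3K_1e^(-2t) - 3K_2te^(-2t) + K_2e^(-2t)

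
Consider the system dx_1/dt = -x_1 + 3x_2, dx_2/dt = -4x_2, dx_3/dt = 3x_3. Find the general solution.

x_1(t) = -c_1e^(-t) + c_2e^(-4t), x_2(t) = -c_2e^(-4t), x_3(t) = c_3e^(3t)

Coefficient matrix A = [[-1, 3, 0], [0, -4, 0], [0, 0, 3]].
det(A - λI) = 0 gives eigenvalues λ = -1, -4, 3.
For λ=-1: eigenvector (-1,0,0).
For λ=-4: eigenvector (1,-1,0).
For λ=3: eigenvector (0,0,1).
General solution: c_1e^(-t)(-1,0,0) + c_2e^(-4t)(1,-1,0) + c_3e^(3t)(0,0,1).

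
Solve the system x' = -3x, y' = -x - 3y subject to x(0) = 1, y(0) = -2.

Coefficient matrix A = [[-3, 0], [-1, -3]].
Characteristic polynomial det(A - λI) = λ^2 + 6λ + 9 = 0.
Single eigenvalue λ = -3 with algebraic multiplicity 2.
Eigenvector v = (0,-1); generalized eigenvector w with (A-λI)w=v is (1,2).
General solution: e^(-3t)[K_1·v + K_2·(t·v + w)].
Applying x(0)=1, y(0)=-2 gives K_1=4, K_2=1.

x(t) = e^(-3t), y(t) = -te^(-3t) - 2e^(-3t)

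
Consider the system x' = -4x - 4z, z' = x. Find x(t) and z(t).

Coefficient matrix A = [[-4, -4], [1, 0]].
Characteristic polynomial det(A - λI) = λ^2 + 4λ + 4 = 0.
Single eigenvalue λ = -2 with algebraic multiplicity 2.
Eigenvector v = (-2,1); generalized eigenvector w with (A-λI)w=v is (3,-1).
General solution: e^(-2t)[c_1·v + c_2·(t·v + w)].

x(t) = -2c_1e^(-2t) - 2c_2te^(-2t) + 3c_2e^(-2t), z(t) = c_1e^(-2t) + c_2te^(-2t) - c_2e^(-2t)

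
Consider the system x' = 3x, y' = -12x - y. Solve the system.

x(t) = -c_1e^(3t), y(t) = 3c_1e^(3t) - c_2e^(-t)

Coefficient matrix A = [[3, 0], [-12, -1]].
Characteristic polynomial det(A - λI) = λ^2 - 2λ - 3 = 0.
Eigenvalues λ = 3, -1.
For λ=3: (A-λI) row 2 is [-12, -4], so an eigenvector is (-1, 3).
For λ=-1: (A-λI) row 1 is [4, 0], so an eigenvector is (0, -1).
General solution: c_1e^(3t)(-1,3) + c_2e^(-t)(0,-1).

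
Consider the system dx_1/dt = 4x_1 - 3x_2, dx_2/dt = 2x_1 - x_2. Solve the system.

x_1(t) = c_1e^(t) + 3c_2e^(2t), x_2(t) = c_1e^(t) + 2c_2e^(2t)

Coefficient matrix A = [[4, -3], [2, -1]].
Characteristic polynomial det(A - λI) = λ^2 - 3λ + 2 = 0.
Eigenvalues λ = 1, 2.
For λ=1: (A-λI) row 1 is [3, -3], so an eigenvector is (1, 1).
For λ=2: (A-λI) row 1 is [2, -3], so an eigenvector is (3, 2).
General solution: c_1e^(t)(1,1) + c_2e^(2t)(3,2).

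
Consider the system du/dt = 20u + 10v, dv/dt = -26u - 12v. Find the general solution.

Coefficient matrix A = [[20, 10], [-26, -12]].
Characteristic polynomial det(A - λI) = λ^2 - 8λ + 20 = 0.
Eigenvalues λ = 4 ± 2i (complex conjugate pair).
For λ=4+2i: an eigenvector is (1,-2) - i(-2,3) = (1 + 2i, -2 - 3i).
A real fundamental pair from Re and Im of e^((4+2i)t)v: X_1 = e^(4t)(cos(2t)·(1,-2) + sin(2t)·(-2,3)), X_2 = e^(4t)(sin(2t)·(1,-2) - cos(2t)·(-2,3)).
General solution: K_1X_1 + K_2X_2.

u(t) = -2K_1e^(4t)sin(2t) + K_1e^(4t)cos(2t) + K_2e^(4t)sin(2t) + 2K_2e^(4t)cos(2t), v(t) = 3K_1e^(4t)sin(2t) - 2K_1e^(4t)cos(2t) - 2K_2e^(4t)sin(2t) - 3K_2e^(4t)cos(2t)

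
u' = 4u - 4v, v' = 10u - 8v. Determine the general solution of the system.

u(t) = K_1e^(-2t)sin(2t) + K_1e^(-2t)cos(2t) + K_2e^(-2t)sin(2t) - K_2e^(-2t)cos(2t), v(t) = 2K_1e^(-2t)sin(2t) + K_1e^(-2t)cos(2t) + K_2e^(-2t)sin(2t) - 2K_2e^(-2t)cos(2t)

Coefficient matrix A = [[4, -4], [10, -8]].
Characteristic polynomial det(A - λI) = λ^2 + 4λ + 8 = 0.
Eigenvalues λ = -2 ± 2i (complex conjugate pair).
For λ=-2+2i: an eigenvector is (1,1) - i(1,2) = (1 - i, 1 - 2i).
A real fundamental pair from Re and Im of e^((-2+2i)t)v: X_1 = e^(-2t)(cos(2t)·(1,1) + sin(2t)·(1,2)), X_2 = e^(-2t)(sin(2t)·(1,1) - cos(2t)·(1,2)).
General solution: K_1X_1 + K_2X_2.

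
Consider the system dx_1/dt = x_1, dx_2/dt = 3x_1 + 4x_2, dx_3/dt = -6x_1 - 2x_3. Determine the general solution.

Coefficient matrix A = [[1, 0, 0], [3, 4, 0], [-6, 0, -2]].
det(A - λI) = 0 gives eigenvalues λ = 1, 4, -2.
For λ=1: eigenvector (1,-1,-2).
For λ=4: eigenvector (0,1,0).
For λ=-2: eigenvector (0,0,1).
General solution: c_1e^(t)(1,-1,-2) + c_2e^(4t)(0,1,0) + c_3e^(-2t)(0,0,1).

x_1(t) = c_1e^(t), x_2(t) = -c_1e^(t) + c_2e^(4t), x_3(t) = -2c_1e^(t) + c_3e^(-2t)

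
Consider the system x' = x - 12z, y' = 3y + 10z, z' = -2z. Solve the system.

x(t) = c_1e^(t) + 4c_3e^(-2t), y(t) = c_2e^(3t) - 2c_3e^(-2t), z(t) = c_3e^(-2t)

Coefficient matrix A = [[1, 0, -12], [0, 3, 10], [0, 0, -2]].
det(A - λI) = 0 gives eigenvalues λ = 1, 3, -2.
For λ=1: eigenvector (1,0,0).
For λ=3: eigenvector (0,1,0).
For λ=-2: eigenvector (4,-2,1).
General solution: c_1e^(t)(1,0,0) + c_2e^(3t)(0,1,0) + c_3e^(-2t)(4,-2,1).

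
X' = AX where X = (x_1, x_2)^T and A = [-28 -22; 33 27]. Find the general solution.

Coefficient matrix A = [[-28, -22], [33, 27]].
Characteristic polynomial det(A - λI) = λ^2 + λ - 30 = 0.
Eigenvalues λ = 5, -6.
For λ=5: (A-λI) row 1 is [-33, -22], so an eigenvector is (-2, 3).
For λ=-6: (A-λI) row 1 is [-22, -22], so an eigenvector is (-1, 1).
General solution: K_1e^(5t)(-2,3) + K_2e^(-6t)(-1,1).

x_1(t) = -2K_1e^(5t) - K_2e^(-6t), x_2(t) = 3K_1e^(5t) + K_2e^(-6t)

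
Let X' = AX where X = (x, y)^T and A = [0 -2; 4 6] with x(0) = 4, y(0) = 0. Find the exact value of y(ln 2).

96

A = [[0,-2],[4,6]]; eigenvalues λ = 2, 4.
Eigenvectors: (-1,1) for λ=2, (-1,2) for λ=4.
From the initial condition, c_1 = -8, c_2 = 4.
y(ln 2) = (-8)(2^2)(1) + (4)(2^4)(2) = 96.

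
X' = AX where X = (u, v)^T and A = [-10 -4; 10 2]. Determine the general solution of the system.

u(t) = c_1e^(-4t)sin(2t) - c_1e^(-4t)cos(2t) - c_2e^(-4t)sin(2t) - c_2e^(-4t)cos(2t), v(t) = -2c_1e^(-4t)sin(2t) + c_1e^(-4t)cos(2t) + c_2e^(-4t)sin(2t) + 2c_2e^(-4t)cos(2t)

Coefficient matrix A = [[-10, -4], [10, 2]].
Characteristic polynomial det(A - λI) = λ^2 + 8λ + 20 = 0.
Eigenvalues λ = -4 ± 2i (complex conjugate pair).
For λ=-4+2i: an eigenvector is (-1,1) - i(1,-2) = (-1 - i, 1 + 2i).
A real fundamental pair from Re and Im of e^((-4+2i)t)v: X_1 = e^(-4t)(cos(2t)·(-1,1) + sin(2t)·(1,-2)), X_2 = e^(-4t)(sin(2t)·(-1,1) - cos(2t)·(1,-2)).
General solution: c_1X_1 + c_2X_2.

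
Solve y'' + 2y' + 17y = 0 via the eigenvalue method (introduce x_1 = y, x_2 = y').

y(t) = c_1e^(-t)cos(4t) + c_2e^(-t)sin(4t)

Let x_1 = y, x_2 = y'. Then x_1' = x_2 and x_2' = -17x_1 - 2x_2.
A = [[0,1],[-17,-2]]; det(A-λI) = λ^2 + 2λ + 17.
Eigenvalues λ = -1 ± 4i.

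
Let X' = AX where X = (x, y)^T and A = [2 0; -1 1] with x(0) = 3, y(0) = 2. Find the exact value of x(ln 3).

27

A = [[2,0],[-1,1]]; eigenvalues λ = 2, 1.
Eigenvectors: (1,-1) for λ=2, (0,-1) for λ=1.
From the initial condition, c_1 = 3, c_2 = -5.
x(ln 3) = (3)(3^2)(1) + (-5)(3^1)(0) = 27.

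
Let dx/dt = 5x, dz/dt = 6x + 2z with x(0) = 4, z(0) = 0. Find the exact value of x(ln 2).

128

A = [[5,0],[6,2]]; eigenvalues λ = 2, 5.
Eigenvectors: (0,-1) for λ=2, (1,2) for λ=5.
From the initial condition, c_1 = 8, c_2 = 4.
x(ln 2) = (8)(2^2)(0) + (4)(2^5)(1) = 128.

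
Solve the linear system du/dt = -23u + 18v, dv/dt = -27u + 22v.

u(t) = -C_1e^(-5t) + 2C_2e^(4t), v(t) = -C_1e^(-5t) + 3C_2e^(4t)

Coefficient matrix A = [[-23, 18], [-27, 22]].
Characteristic polynomial det(A - λI) = λ^2 + λ - 20 = 0.
Eigenvalues λ = -5, 4.
For λ=-5: (A-λI) row 1 is [-18, 18], so an eigenvector is (-1, -1).
For λ=4: (A-λI) row 1 is [-27, 18], so an eigenvector is (2, 3).
General solution: C_1e^(-5t)(-1,-1) + C_2e^(4t)(2,3).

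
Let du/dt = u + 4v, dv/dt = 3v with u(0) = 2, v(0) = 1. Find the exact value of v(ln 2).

A = [[1,4],[0,3]]; eigenvalues λ = 3, 1.
Eigenvectors: (-2,-1) for λ=3, (-1,0) for λ=1.
From the initial condition, c_1 = -1, c_2 = 0.
v(ln 2) = (-1)(2^3)(-1) + (0)(2^1)(0) = 8.

8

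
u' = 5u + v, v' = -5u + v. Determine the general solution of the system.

u(t) = -K_1e^(3t)cos(t) - K_2e^(3t)sin(t), v(t) = K_1e^(3t)sin(t) + 2K_1e^(3t)cos(t) + 2K_2e^(3t)sin(t) - K_2e^(3t)cos(t)

Coefficient matrix A = [[5, 1], [-5, 1]].
Characteristic polynomial det(A - λI) = λ^2 - 6λ + 10 = 0.
Eigenvalues λ = 3 ± i (complex conjugate pair).
For λ=3+i: an eigenvector is (-1,2) - i(0,1) = (-1, 2 - i).
A real fundamental pair from Re and Im of e^((3+i)t)v: X_1 = e^(3t)(cos(t)·(-1,2) + sin(t)·(0,1)), X_2 = e^(3t)(sin(t)·(-1,2) - cos(t)·(0,1)).
General solution: K_1X_1 + K_2X_2.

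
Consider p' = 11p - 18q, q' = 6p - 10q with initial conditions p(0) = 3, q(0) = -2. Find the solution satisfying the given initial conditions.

p(t) = 24e^(2t) - 21e^(-t), q(t) = 12e^(2t) - 14e^(-t)

Coefficient matrix A = [[11, -18], [6, -10]].
Characteristic polynomial det(A - λI) = λ^2 - λ - 2 = 0.
Eigenvalues λ = 2, -1.
For λ=2: (A-λI) row 1 is [9, -18], so an eigenvector is (-2, -1).
For λ=-1: (A-λI) row 1 is [12, -18], so an eigenvector is (-3, -2).
General solution: c_1e^(2t)(-2,-1) + c_2e^(-t)(-3,-2).
Applying p(0)=3, q(0)=-2 gives c_1=-12, c_2=7.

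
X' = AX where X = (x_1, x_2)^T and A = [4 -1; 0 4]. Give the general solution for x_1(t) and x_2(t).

x_1(t) = c_1e^(4t) + c_2te^(4t) - 2c_2e^(4t), x_2(t) = -c_2e^(4t)

Coefficient matrix A = [[4, -1], [0, 4]].
Characteristic polynomial det(A - λI) = λ^2 - 8λ + 16 = 0.
Single eigenvalue λ = 4 with algebraic multiplicity 2.
Eigenvector v = (1,0); generalized eigenvector w with (A-λI)w=v is (-2,-1).
General solution: e^(4t)[c_1·v + c_2·(t·v + w)].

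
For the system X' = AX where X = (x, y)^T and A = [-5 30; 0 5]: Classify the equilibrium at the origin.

saddle

A = [[-5,30],[0,5]]; det(A-λI) = λ^2 - 25.
λ = -5, 5: opposite signs.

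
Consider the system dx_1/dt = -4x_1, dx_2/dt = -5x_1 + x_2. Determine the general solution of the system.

x_1(t) = -K_1e^(-4t), x_2(t) = -K_1e^(-4t) + K_2e^(t)

Coefficient matrix A = [[-4, 0], [-5, 1]].
Characteristic polynomial det(A - λI) = λ^2 + 3λ - 4 = 0.
Eigenvalues λ = -4, 1.
For λ=-4: (A-λI) row 2 is [-5, 5], so an eigenvector is (-1, -1).
For λ=1: (A-λI) row 1 is [-5, 0], so an eigenvector is (0, 1).
General solution: K_1e^(-4t)(-1,-1) + K_2e^(t)(0,1).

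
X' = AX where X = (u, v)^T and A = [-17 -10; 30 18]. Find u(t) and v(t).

u(t) = -2C_1e^(-2t) - C_2e^(3t), v(t) = 3C_1e^(-2t) + 2C_2e^(3t)

Coefficient matrix A = [[-17, -10], [30, 18]].
Characteristic polynomial det(A - λI) = λ^2 - λ - 6 = 0.
Eigenvalues λ = -2, 3.
For λ=-2: (A-λI) row 1 is [-15, -10], so an eigenvector is (-2, 3).
For λ=3: (A-λI) row 1 is [-20, -10], so an eigenvector is (-1, 2).
General solution: C_1e^(-2t)(-2,3) + C_2e^(3t)(-1,2).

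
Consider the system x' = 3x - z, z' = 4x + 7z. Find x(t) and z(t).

x(t) = K_1e^(5t) + K_2te^(5t), z(t) = -2K_1e^(5t) - 2K_2te^(5t) - K_2e^(5t)

Coefficient matrix A = [[3, -1], [4, 7]].
Characteristic polynomial det(A - λI) = λ^2 - 10λ + 25 = 0.
Single eigenvalue λ = 5 with algebraic multiplicity 2.
Eigenvector v = (1,-2); generalized eigenvector w with (A-λI)w=v is (0,-1).
General solution: e^(5t)[K_1·v + K_2·(t·v + w)].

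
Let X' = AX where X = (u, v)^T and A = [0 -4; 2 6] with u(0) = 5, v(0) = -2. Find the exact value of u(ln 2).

A = [[0,-4],[2,6]]; eigenvalues λ = 2, 4.
Eigenvectors: (2,-1) for λ=2, (-1,1) for λ=4.
From the initial condition, c_1 = 3, c_2 = 1.
u(ln 2) = (3)(2^2)(2) + (1)(2^4)(-1) = 8.

8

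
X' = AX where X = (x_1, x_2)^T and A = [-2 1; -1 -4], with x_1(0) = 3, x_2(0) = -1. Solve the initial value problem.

Coefficient matrix A = [[-2, 1], [-1, -4]].
Characteristic polynomial det(A - λI) = λ^2 + 6λ + 9 = 0.
Single eigenvalue λ = -3 with algebraic multiplicity 2.
Eigenvector v = (1,-1); generalized eigenvector w with (A-λI)w=v is (-1,2).
General solution: e^(-3t)[K_1·v + K_2·(t·v + w)].
Applying x_1(0)=3, x_2(0)=-1 gives K_1=5, K_2=2.

x_1(t) = 2te^(-3t) + 3e^(-3t), x_2(t) = -2te^(-3t) - e^(-3t)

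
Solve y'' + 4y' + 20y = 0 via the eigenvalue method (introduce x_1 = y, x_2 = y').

y(t) = K_1e^(-2t)cos(4t) + K_2e^(-2t)sin(4t)

Let x_1 = y, x_2 = y'. Then x_1' = x_2 and x_2' = -20x_1 - 4x_2.
A = [[0,1],[-20,-4]]; det(A-λI) = λ^2 + 4λ + 20.
Eigenvalues λ = -2 ± 4i.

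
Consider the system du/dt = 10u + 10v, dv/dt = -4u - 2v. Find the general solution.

u(t) = -2C_1e^(4t)sin(2t) + C_1e^(4t)cos(2t) + C_2e^(4t)sin(2t) + 2C_2e^(4t)cos(2t), v(t) = C_1e^(4t)sin(2t) - C_1e^(4t)cos(2t) - C_2e^(4t)sin(2t) - C_2e^(4t)cos(2t)

Coefficient matrix A = [[10, 10], [-4, -2]].
Characteristic polynomial det(A - λI) = λ^2 - 8λ + 20 = 0.
Eigenvalues λ = 4 ± 2i (complex conjugate pair).
For λ=4+2i: an eigenvector is (1,-1) - i(-2,1) = (1 + 2i, -1 - i).
A real fundamental pair from Re and Im of e^((4+2i)t)v: X_1 = e^(4t)(cos(2t)·(1,-1) + sin(2t)·(-2,1)), X_2 = e^(4t)(sin(2t)·(1,-1) - cos(2t)·(-2,1)).
General solution: C_1X_1 + C_2X_2.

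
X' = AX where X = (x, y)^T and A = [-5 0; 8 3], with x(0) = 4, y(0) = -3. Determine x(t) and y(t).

Coefficient matrix A = [[-5, 0], [8, 3]].
Characteristic polynomial det(A - λI) = λ^2 + 2λ - 15 = 0.
Eigenvalues λ = -5, 3.
For λ=-5: (A-λI) row 2 is [8, 8], so an eigenvector is (-1, 1).
For λ=3: (A-λI) row 1 is [-8, 0], so an eigenvector is (0, -1).
General solution: c_1e^(-5t)(-1,1) + c_2e^(3t)(0,-1).
Applying x(0)=4, y(0)=-3 gives c_1=-4, c_2=-1.

x(t) = 4e^(-5t), y(t) = e^(3t) - 4e^(-5t)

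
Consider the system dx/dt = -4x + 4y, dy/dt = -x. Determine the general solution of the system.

x(t) = 2c_1e^(-2t) + 2c_2te^(-2t) - 3c_2e^(-2t), y(t) = c_1e^(-2t) + c_2te^(-2t) - c_2e^(-2t)

Coefficient matrix A = [[-4, 4], [-1, 0]].
Characteristic polynomial det(A - λI) = λ^2 + 4λ + 4 = 0.
Single eigenvalue λ = -2 with algebraic multiplicity 2.
Eigenvector v = (2,1); generalized eigenvector w with (A-λI)w=v is (-3,-1).
General solution: e^(-2t)[c_1·v + c_2·(t·v + w)].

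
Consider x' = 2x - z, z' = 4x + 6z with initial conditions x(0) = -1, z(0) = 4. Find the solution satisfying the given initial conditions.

x(t) = -2te^(4t) - e^(4t), z(t) = 4te^(4t) + 4e^(4t)

Coefficient matrix A = [[2, -1], [4, 6]].
Characteristic polynomial det(A - λI) = λ^2 - 8λ + 16 = 0.
Single eigenvalue λ = 4 with algebraic multiplicity 2.
Eigenvector v = (-1,2); generalized eigenvector w with (A-λI)w=v is (2,-3).
General solution: e^(4t)[c_1·v + c_2·(t·v + w)].
Applying x(0)=-1, z(0)=4 gives c_1=5, c_2=2.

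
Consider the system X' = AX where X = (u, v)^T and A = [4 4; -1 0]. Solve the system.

u(t) = -2K_1e^(2t) - 2K_2te^(2t) - 3K_2e^(2t), v(t) = K_1e^(2t) + K_2te^(2t) + K_2e^(2t)

Coefficient matrix A = [[4, 4], [-1, 0]].
Characteristic polynomial det(A - λI) = λ^2 - 4λ + 4 = 0.
Single eigenvalue λ = 2 with algebraic multiplicity 2.
Eigenvector v = (-2,1); generalized eigenvector w with (A-λI)w=v is (-3,1).
General solution: e^(2t)[K_1·v + K_2·(t·v + w)].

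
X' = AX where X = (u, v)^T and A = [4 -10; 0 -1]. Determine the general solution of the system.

Coefficient matrix A = [[4, -10], [0, -1]].
Characteristic polynomial det(A - λI) = λ^2 - 3λ - 4 = 0.
Eigenvalues λ = -1, 4.
For λ=-1: (A-λI) row 1 is [5, -10], so an eigenvector is (-2, -1).
For λ=4: (A-λI) row 1 is [0, -10], so an eigenvector is (-1, 0).
General solution: K_1e^(-t)(-2,-1) + K_2e^(4t)(-1,0).

u(t) = -2K_1e^(-t) - K_2e^(4t), v(t) = -K_1e^(-t)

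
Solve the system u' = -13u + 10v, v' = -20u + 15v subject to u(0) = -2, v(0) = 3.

Coefficient matrix A = [[-13, 10], [-20, 15]].
Characteristic polynomial det(A - λI) = λ^2 - 2λ + 5 = 0.
Eigenvalues λ = 1 ± 2i (complex conjugate pair).
For λ=1+2i: an eigenvector is (1,1) - i(-2,-3) = (1 + 2i, 1 + 3i).
A real fundamental pair from Re and Im of e^((1+2i)t)v: X_1 = e^(t)(cos(2t)·(1,1) + sin(2t)·(-2,-3)), X_2 = e^(t)(sin(2t)·(1,1) - cos(2t)·(-2,-3)).
General solution: K_1X_1 + K_2X_2.
Applying u(0)=-2, v(0)=3 gives K_1=-12, K_2=5.

u(t) = 29e^(t)sin(2t) - 2e^(t)cos(2t), v(t) = 41e^(t)sin(2t) + 3e^(t)cos(2t)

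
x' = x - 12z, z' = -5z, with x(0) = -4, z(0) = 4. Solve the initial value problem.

x(t) = -12e^(t) + 8e^(-5t), z(t) = 4e^(-5t)

Coefficient matrix A = [[1, -12], [0, -5]].
Characteristic polynomial det(A - λI) = λ^2 + 4λ - 5 = 0.
Eigenvalues λ = -5, 1.
For λ=-5: (A-λI) row 1 is [6, -12], so an eigenvector is (-2, -1).
For λ=1: (A-λI) row 1 is [0, -12], so an eigenvector is (-1, 0).
General solution: C_1e^(-5t)(-2,-1) + C_2e^(t)(-1,0).
Applying x(0)=-4, z(0)=4 gives C_1=-4, C_2=12.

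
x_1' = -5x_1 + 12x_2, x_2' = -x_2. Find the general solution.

Coefficient matrix A = [[-5, 12], [0, -1]].
Characteristic polynomial det(A - λI) = λ^2 + 6λ + 5 = 0.
Eigenvalues λ = -5, -1.
For λ=-5: (A-λI) row 1 is [0, 12], so an eigenvector is (-1, 0).
For λ=-1: (A-λI) row 1 is [-4, 12], so an eigenvector is (3, 1).
General solution: C_1e^(-5t)(-1,0) + C_2e^(-t)(3,1).

x_1(t) = -C_1e^(-5t) + 3C_2e^(-t), x_2(t) = C_2e^(-t)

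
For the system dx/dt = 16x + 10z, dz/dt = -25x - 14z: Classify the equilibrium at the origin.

unstable spiral

A = [[16,10],[-25,-14]]; det(A-λI) = λ^2 - 2λ + 26.
λ = 1 ± 5i: positive real part.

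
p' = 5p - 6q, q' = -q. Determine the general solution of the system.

Coefficient matrix A = [[5, -6], [0, -1]].
Characteristic polynomial det(A - λI) = λ^2 - 4λ - 5 = 0.
Eigenvalues λ = -1, 5.
For λ=-1: (A-λI) row 1 is [6, -6], so an eigenvector is (-1, -1).
For λ=5: (A-λI) row 1 is [0, -6], so an eigenvector is (1, 0).
General solution: K_1e^(-t)(-1,-1) + K_2e^(5t)(1,0).

p(t) = -K_1e^(-t) + K_2e^(5t), q(t) = -K_1e^(-t)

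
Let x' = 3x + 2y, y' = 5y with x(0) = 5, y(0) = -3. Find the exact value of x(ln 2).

-32

A = [[3,2],[0,5]]; eigenvalues λ = 3, 5.
Eigenvectors: (1,0) for λ=3, (-1,-1) for λ=5.
From the initial condition, c_1 = 8, c_2 = 3.
x(ln 2) = (8)(2^3)(1) + (3)(2^5)(-1) = -32.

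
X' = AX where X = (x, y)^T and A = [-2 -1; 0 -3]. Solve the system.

Coefficient matrix A = [[-2, -1], [0, -3]].
Characteristic polynomial det(A - λI) = λ^2 + 5λ + 6 = 0.
Eigenvalues λ = -3, -2.
For λ=-3: (A-λI) row 1 is [1, -1], so an eigenvector is (-1, -1).
For λ=-2: (A-λI) row 1 is [0, -1], so an eigenvector is (1, 0).
General solution: C_1e^(-3t)(-1,-1) + C_2e^(-2t)(1,0).

x(t) = -C_1e^(-3t) + C_2e^(-2t), y(t) = -C_1e^(-3t)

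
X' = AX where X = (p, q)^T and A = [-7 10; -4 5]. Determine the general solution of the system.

Coefficient matrix A = [[-7, 10], [-4, 5]].
Characteristic polynomial det(A - λI) = λ^2 + 2λ + 5 = 0.
Eigenvalues λ = -1 ± 2i (complex conjugate pair).
For λ=-1+2i: an eigenvector is (2,1) - i(-1,-1) = (2 + i, 1 + i).
A real fundamental pair from Re and Im of e^((-1+2i)t)v: X_1 = e^(-t)(cos(2t)·(2,1) + sin(2t)·(-1,-1)), X_2 = e^(-t)(sin(2t)·(2,1) - cos(2t)·(-1,-1)).
General solution: C_1X_1 + C_2X_2.

p(t) = -C_1e^(-t)sin(2t) + 2C_1e^(-t)cos(2t) + 2C_2e^(-t)sin(2t) + C_2e^(-t)cos(2t), q(t) = -C_1e^(-t)sin(2t) + C_1e^(-t)cos(2t) + C_2e^(-t)sin(2t) + C_2e^(-t)cos(2t)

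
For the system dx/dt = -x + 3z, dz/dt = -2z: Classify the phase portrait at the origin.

stable node

A = [[-1,3],[0,-2]]; det(A-λI) = λ^2 + 3λ + 2.
λ = -1, -2: both negative.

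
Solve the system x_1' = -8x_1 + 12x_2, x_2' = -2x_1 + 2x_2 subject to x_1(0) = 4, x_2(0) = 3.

x_1(t) = 10e^(-2t) - 6e^(-4t), x_2(t) = 5e^(-2t) - 2e^(-4t)

Coefficient matrix A = [[-8, 12], [-2, 2]].
Characteristic polynomial det(A - λI) = λ^2 + 6λ + 8 = 0.
Eigenvalues λ = -4, -2.
For λ=-4: (A-λI) row 1 is [-4, 12], so an eigenvector is (-3, -1).
For λ=-2: (A-λI) row 1 is [-6, 12], so an eigenvector is (2, 1).
General solution: K_1e^(-4t)(-3,-1) + K_2e^(-2t)(2,1).
Applying x_1(0)=4, x_2(0)=3 gives K_1=2, K_2=5.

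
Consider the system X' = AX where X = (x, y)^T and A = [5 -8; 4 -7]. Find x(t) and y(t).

Coefficient matrix A = [[5, -8], [4, -7]].
Characteristic polynomial det(A - λI) = λ^2 + 2λ - 3 = 0.
Eigenvalues λ = -3, 1.
For λ=-3: (A-λI) row 1 is [8, -8], so an eigenvector is (-1, -1).
For λ=1: (A-λI) row 1 is [4, -8], so an eigenvector is (-2, -1).
General solution: C_1e^(-3t)(-1,-1) + C_2e^(t)(-2,-1).

x(t) = -C_1e^(-3t) - 2C_2e^(t), y(t) = -C_1e^(-3t) - C_2e^(t)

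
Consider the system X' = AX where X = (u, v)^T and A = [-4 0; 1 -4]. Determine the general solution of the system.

Coefficient matrix A = [[-4, 0], [1, -4]].
Characteristic polynomial det(A - λI) = λ^2 + 8λ + 16 = 0.
Single eigenvalue λ = -4 with algebraic multiplicity 2.
Eigenvector v = (0,-1); generalized eigenvector w with (A-λI)w=v is (-1,2).
General solution: e^(-4t)[c_1·v + c_2·(t·v + w)].

u(t) = -c_2e^(-4t), v(t) = -c_1e^(-4t) - c_2te^(-4t) + 2c_2e^(-4t)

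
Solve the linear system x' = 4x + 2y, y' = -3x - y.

Coefficient matrix A = [[4, 2], [-3, -1]].
Characteristic polynomial det(A - λI) = λ^2 - 3λ + 2 = 0.
Eigenvalues λ = 2, 1.
For λ=2: (A-λI) row 1 is [2, 2], so an eigenvector is (-1, 1).
For λ=1: (A-λI) row 1 is [3, 2], so an eigenvector is (2, -3).
General solution: C_1e^(2t)(-1,1) + C_2e^(t)(2,-3).

x(t) = -C_1e^(2t) + 2C_2e^(t), y(t) = C_1e^(2t) - 3C_2e^(t)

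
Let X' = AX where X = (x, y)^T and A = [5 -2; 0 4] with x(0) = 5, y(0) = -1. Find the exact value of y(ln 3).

A = [[5,-2],[0,4]]; eigenvalues λ = 4, 5.
Eigenvectors: (-2,-1) for λ=4, (1,0) for λ=5.
From the initial condition, c_1 = 1, c_2 = 7.
y(ln 3) = (1)(3^4)(-1) + (7)(3^5)(0) = -81.

-81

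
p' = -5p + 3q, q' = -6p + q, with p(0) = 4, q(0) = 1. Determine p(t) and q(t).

p(t) = -3e^(-2t)sin(3t) + 4e^(-2t)cos(3t), q(t) = -7e^(-2t)sin(3t) + e^(-2t)cos(3t)

Coefficient matrix A = [[-5, 3], [-6, 1]].
Characteristic polynomial det(A - λI) = λ^2 + 4λ + 13 = 0.
Eigenvalues λ = -2 ± 3i (complex conjugate pair).
For λ=-2+3i: an eigenvector is (-1,-1) - i(0,1) = (-1, -1 - i).
A real fundamental pair from Re and Im of e^((-2+3i)t)v: X_1 = e^(-2t)(cos(3t)·(-1,-1) + sin(3t)·(0,1)), X_2 = e^(-2t)(sin(3t)·(-1,-1) - cos(3t)·(0,1)).
General solution: C_1X_1 + C_2X_2.
Applying p(0)=4, q(0)=1 gives C_1=-4, C_2=3.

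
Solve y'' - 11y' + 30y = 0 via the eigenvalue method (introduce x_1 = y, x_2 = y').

y(t) = K_1e^(6t) + K_2e^(5t)

Let x_1 = y, x_2 = y'. Then x_1' = x_2 and x_2' = -30x_1 + 11x_2.
A = [[0,1],[-30,11]]; det(A-λI) = λ^2 - 11λ + 30.
Eigenvalues λ = 6, 5 with eigenvectors (1,6), (1,5).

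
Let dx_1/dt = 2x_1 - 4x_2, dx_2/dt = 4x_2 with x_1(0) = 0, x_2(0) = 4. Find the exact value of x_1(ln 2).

-96

A = [[2,-4],[0,4]]; eigenvalues λ = 4, 2.
Eigenvectors: (-2,1) for λ=4, (1,0) for λ=2.
From the initial condition, c_1 = 4, c_2 = 8.
x_1(ln 2) = (4)(2^4)(-2) + (8)(2^2)(1) = -96.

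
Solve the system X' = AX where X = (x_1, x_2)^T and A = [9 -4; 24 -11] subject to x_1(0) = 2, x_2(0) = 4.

x_1(t) = 2e^(t), x_2(t) = 4e^(t)

Coefficient matrix A = [[9, -4], [24, -11]].
Characteristic polynomial det(A - λI) = λ^2 + 2λ - 3 = 0.
Eigenvalues λ = 1, -3.
For λ=1: (A-λI) row 1 is [8, -4], so an eigenvector is (-1, -2).
For λ=-3: (A-λI) row 1 is [12, -4], so an eigenvector is (1, 3).
General solution: c_1e^(t)(-1,-2) + c_2e^(-3t)(1,3).
Applying x_1(0)=2, x_2(0)=4 gives c_1=-2, c_2=0.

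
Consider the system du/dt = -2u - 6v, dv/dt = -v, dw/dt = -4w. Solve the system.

u(t) = K_1e^(-2t) - 6K_3e^(-t), v(t) = K_3e^(-t), w(t) = K_2e^(-4t)

Coefficient matrix A = [[-2, -6, 0], [0, -1, 0], [0, 0, -4]].
det(A - λI) = 0 gives eigenvalues λ = -2, -4, -1.
For λ=-2: eigenvector (1,0,0).
For λ=-4: eigenvector (0,0,1).
For λ=-1: eigenvector (-6,1,0).
General solution: K_1e^(-2t)(1,0,0) + K_2e^(-4t)(0,0,1) + K_3e^(-t)(-6,1,0).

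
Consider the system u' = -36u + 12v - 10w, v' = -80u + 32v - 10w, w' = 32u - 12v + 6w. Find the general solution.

u(t) = 5C_1e^(-4t) + 2C_2e^(4t) - 3C_3e^(2t), v(t) = 10C_1e^(-4t) + 5C_2e^(4t) - 7C_3e^(2t), w(t) = -4C_1e^(-4t) - 2C_2e^(4t) + 3C_3e^(2t)

Coefficient matrix A = [[-36, 12, -10], [-80, 32, -10], [32, -12, 6]].
det(A - λI) = 0 gives eigenvalues λ = -4, 4, 2.
For λ=-4: eigenvector (5,10,-4).
For λ=4: eigenvector (2,5,-2).
For λ=2: eigenvector (-3,-7,3).
General solution: C_1e^(-4t)(5,10,-4) + C_2e^(4t)(2,5,-2) + C_3e^(2t)(-3,-7,3).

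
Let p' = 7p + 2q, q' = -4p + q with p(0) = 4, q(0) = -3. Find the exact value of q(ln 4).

A = [[7,2],[-4,1]]; eigenvalues λ = 3, 5.
Eigenvectors: (-1,2) for λ=3, (-1,1) for λ=5.
From the initial condition, c_1 = 1, c_2 = -5.
q(ln 4) = (1)(4^3)(2) + (-5)(4^5)(1) = -4992.

-4992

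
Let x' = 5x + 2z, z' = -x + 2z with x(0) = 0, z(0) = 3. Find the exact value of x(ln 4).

A = [[5,2],[-1,2]]; eigenvalues λ = 4, 3.
Eigenvectors: (2,-1) for λ=4, (-1,1) for λ=3.
From the initial condition, c_1 = 3, c_2 = 6.
x(ln 4) = (3)(4^4)(2) + (6)(4^3)(-1) = 1152.

1152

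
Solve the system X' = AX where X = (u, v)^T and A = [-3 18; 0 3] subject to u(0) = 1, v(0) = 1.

u(t) = 3e^(3t) - 2e^(-3t), v(t) = e^(3t)

Coefficient matrix A = [[-3, 18], [0, 3]].
Characteristic polynomial det(A - λI) = λ^2 - 9 = 0.
Eigenvalues λ = 3, -3.
For λ=3: (A-λI) row 1 is [-6, 18], so an eigenvector is (3, 1).
For λ=-3: (A-λI) row 1 is [0, 18], so an eigenvector is (-1, 0).
General solution: K_1e^(3t)(3,1) + K_2e^(-3t)(-1,0).
Applying u(0)=1, v(0)=1 gives K_1=1, K_2=2.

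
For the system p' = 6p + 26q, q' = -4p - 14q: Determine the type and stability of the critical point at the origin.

stable spiral

A = [[6,26],[-4,-14]]; det(A-λI) = λ^2 + 8λ + 20.
λ = -4 ± 2i: negative real part.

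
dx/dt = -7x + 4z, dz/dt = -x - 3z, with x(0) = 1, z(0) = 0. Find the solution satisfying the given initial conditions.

x(t) = -2te^(-5t) + e^(-5t), z(t) = -te^(-5t)

Coefficient matrix A = [[-7, 4], [-1, -3]].
Characteristic polynomial det(A - λI) = λ^2 + 10λ + 25 = 0.
Single eigenvalue λ = -5 with algebraic multiplicity 2.
Eigenvector v = (-2,-1); generalized eigenvector w with (A-λI)w=v is (1,0).
General solution: e^(-5t)[C_1·v + C_2·(t·v + w)].
Applying x(0)=1, z(0)=0 gives C_1=0, C_2=1.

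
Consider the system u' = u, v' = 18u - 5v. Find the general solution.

Coefficient matrix A = [[1, 0], [18, -5]].
Characteristic polynomial det(A - λI) = λ^2 + 4λ - 5 = 0.
Eigenvalues λ = 1, -5.
For λ=1: (A-λI) row 2 is [18, -6], so an eigenvector is (-1, -3).
For λ=-5: (A-λI) row 1 is [6, 0], so an eigenvector is (0, -1).
General solution: K_1e^(t)(-1,-3) + K_2e^(-5t)(0,-1).

u(t) = -K_1e^(t), v(t) = -3K_1e^(t) - K_2e^(-5t)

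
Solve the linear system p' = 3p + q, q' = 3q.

Coefficient matrix A = [[3, 1], [0, 3]].
Characteristic polynomial det(A - λI) = λ^2 - 6λ + 9 = 0.
Single eigenvalue λ = 3 with algebraic multiplicity 2.
Eigenvector v = (-1,0); generalized eigenvector w with (A-λI)w=v is (2,-1).
General solution: e^(3t)[C_1·v + C_2·(t·v + w)].

p(t) = -C_1e^(3t) - C_2te^(3t) + 2C_2e^(3t), q(t) = -C_2e^(3t)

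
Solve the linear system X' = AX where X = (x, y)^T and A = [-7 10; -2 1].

Coefficient matrix A = [[-7, 10], [-2, 1]].
Characteristic polynomial det(A - λI) = λ^2 + 6λ + 13 = 0.
Eigenvalues λ = -3 ± 2i (complex conjugate pair).
For λ=-3+2i: an eigenvector is (-1,0) - i(2,1) = (-1 - 2i, 0 - i).
A real fundamental pair from Re and Im of e^((-3+2i)t)v: X_1 = e^(-3t)(cos(2t)·(-1,0) + sin(2t)·(2,1)), X_2 = e^(-3t)(sin(2t)·(-1,0) - cos(2t)·(2,1)).
General solution: K_1X_1 + K_2X_2.

x(t) = 2K_1e^(-3t)sin(2t) - K_1e^(-3t)cos(2t) - K_2e^(-3t)sin(2t) - 2K_2e^(-3t)cos(2t), y(t) = K_1e^(-3t)sin(2t) - K_2e^(-3t)cos(2t)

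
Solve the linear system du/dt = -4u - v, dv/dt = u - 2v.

u(t) = -c_1e^(-3t) - c_2te^(-3t) + c_2e^(-3t), v(t) = c_1e^(-3t) + c_2te^(-3t)

Coefficient matrix A = [[-4, -1], [1, -2]].
Characteristic polynomial det(A - λI) = λ^2 + 6λ + 9 = 0.
Single eigenvalue λ = -3 with algebraic multiplicity 2.
Eigenvector v = (-1,1); generalized eigenvector w with (A-λI)w=v is (1,0).
General solution: e^(-3t)[c_1·v + c_2·(t·v + w)].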